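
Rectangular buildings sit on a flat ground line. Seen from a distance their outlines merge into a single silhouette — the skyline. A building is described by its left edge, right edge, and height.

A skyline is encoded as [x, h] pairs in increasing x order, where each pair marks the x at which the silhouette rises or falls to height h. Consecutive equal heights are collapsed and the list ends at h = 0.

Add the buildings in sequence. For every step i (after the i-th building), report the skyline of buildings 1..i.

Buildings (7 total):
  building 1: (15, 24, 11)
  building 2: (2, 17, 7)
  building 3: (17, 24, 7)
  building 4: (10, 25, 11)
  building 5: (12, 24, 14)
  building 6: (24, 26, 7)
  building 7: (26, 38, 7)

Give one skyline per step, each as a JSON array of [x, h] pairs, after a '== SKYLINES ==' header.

== SKYLINES ==
[[15,11],[24,0]]
[[2,7],[15,11],[24,0]]
[[2,7],[15,11],[24,0]]
[[2,7],[10,11],[25,0]]
[[2,7],[10,11],[12,14],[24,11],[25,0]]
[[2,7],[10,11],[12,14],[24,11],[25,7],[26,0]]
[[2,7],[10,11],[12,14],[24,11],[25,7],[38,0]]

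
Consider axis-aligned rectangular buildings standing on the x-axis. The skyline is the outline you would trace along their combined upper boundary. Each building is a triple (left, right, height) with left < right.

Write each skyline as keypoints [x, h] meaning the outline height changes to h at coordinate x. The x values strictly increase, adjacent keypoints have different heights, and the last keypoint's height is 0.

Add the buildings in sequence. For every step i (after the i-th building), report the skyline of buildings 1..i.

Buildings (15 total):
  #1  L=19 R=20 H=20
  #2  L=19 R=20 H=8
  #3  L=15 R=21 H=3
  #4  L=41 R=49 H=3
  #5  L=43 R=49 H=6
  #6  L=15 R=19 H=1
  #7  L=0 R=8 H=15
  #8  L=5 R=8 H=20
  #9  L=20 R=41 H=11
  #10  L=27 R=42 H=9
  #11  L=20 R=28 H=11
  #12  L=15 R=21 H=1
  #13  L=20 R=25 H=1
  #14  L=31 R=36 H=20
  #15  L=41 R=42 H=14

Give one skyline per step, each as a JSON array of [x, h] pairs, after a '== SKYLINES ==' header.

== SKYLINES ==
[[19,20],[20,0]]
[[19,20],[20,0]]
[[15,3],[19,20],[20,3],[21,0]]
[[15,3],[19,20],[20,3],[21,0],[41,3],[49,0]]
[[15,3],[19,20],[20,3],[21,0],[41,3],[43,6],[49,0]]
[[15,3],[19,20],[20,3],[21,0],[41,3],[43,6],[49,0]]
[[0,15],[8,0],[15,3],[19,20],[20,3],[21,0],[41,3],[43,6],[49,0]]
[[0,15],[5,20],[8,0],[15,3],[19,20],[20,3],[21,0],[41,3],[43,6],[49,0]]
[[0,15],[5,20],[8,0],[15,3],[19,20],[20,11],[41,3],[43,6],[49,0]]
[[0,15],[5,20],[8,0],[15,3],[19,20],[20,11],[41,9],[42,3],[43,6],[49,0]]
[[0,15],[5,20],[8,0],[15,3],[19,20],[20,11],[41,9],[42,3],[43,6],[49,0]]
[[0,15],[5,20],[8,0],[15,3],[19,20],[20,11],[41,9],[42,3],[43,6],[49,0]]
[[0,15],[5,20],[8,0],[15,3],[19,20],[20,11],[41,9],[42,3],[43,6],[49,0]]
[[0,15],[5,20],[8,0],[15,3],[19,20],[20,11],[31,20],[36,11],[41,9],[42,3],[43,6],[49,0]]
[[0,15],[5,20],[8,0],[15,3],[19,20],[20,11],[31,20],[36,11],[41,14],[42,3],[43,6],[49,0]]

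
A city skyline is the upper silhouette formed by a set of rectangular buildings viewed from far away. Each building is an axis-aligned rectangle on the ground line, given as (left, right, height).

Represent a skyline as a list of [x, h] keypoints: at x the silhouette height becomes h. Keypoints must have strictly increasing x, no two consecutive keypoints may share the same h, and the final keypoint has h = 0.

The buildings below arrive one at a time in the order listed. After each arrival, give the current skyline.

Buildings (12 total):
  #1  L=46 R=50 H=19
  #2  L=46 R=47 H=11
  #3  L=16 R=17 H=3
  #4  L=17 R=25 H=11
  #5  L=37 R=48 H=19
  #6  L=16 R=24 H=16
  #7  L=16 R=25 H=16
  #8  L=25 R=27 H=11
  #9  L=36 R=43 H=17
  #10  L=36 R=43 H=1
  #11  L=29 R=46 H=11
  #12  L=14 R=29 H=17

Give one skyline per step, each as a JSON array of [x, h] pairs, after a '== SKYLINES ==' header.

== SKYLINES ==
[[46,19],[50,0]]
[[46,19],[50,0]]
[[16,3],[17,0],[46,19],[50,0]]
[[16,3],[17,11],[25,0],[46,19],[50,0]]
[[16,3],[17,11],[25,0],[37,19],[50,0]]
[[16,16],[24,11],[25,0],[37,19],[50,0]]
[[16,16],[25,0],[37,19],[50,0]]
[[16,16],[25,11],[27,0],[37,19],[50,0]]
[[16,16],[25,11],[27,0],[36,17],[37,19],[50,0]]
[[16,16],[25,11],[27,0],[36,17],[37,19],[50,0]]
[[16,16],[25,11],[27,0],[29,11],[36,17],[37,19],[50,0]]
[[14,17],[29,11],[36,17],[37,19],[50,0]]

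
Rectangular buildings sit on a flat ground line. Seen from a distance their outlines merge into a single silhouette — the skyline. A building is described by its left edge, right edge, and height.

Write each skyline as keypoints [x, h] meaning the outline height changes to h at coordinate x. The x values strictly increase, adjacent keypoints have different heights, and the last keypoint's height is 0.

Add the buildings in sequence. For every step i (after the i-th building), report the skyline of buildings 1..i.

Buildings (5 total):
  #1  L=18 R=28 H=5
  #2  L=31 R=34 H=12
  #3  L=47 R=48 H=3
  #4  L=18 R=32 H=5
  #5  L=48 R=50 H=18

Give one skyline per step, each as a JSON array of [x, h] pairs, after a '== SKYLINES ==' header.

== SKYLINES ==
[[18,5],[28,0]]
[[18,5],[28,0],[31,12],[34,0]]
[[18,5],[28,0],[31,12],[34,0],[47,3],[48,0]]
[[18,5],[31,12],[34,0],[47,3],[48,0]]
[[18,5],[31,12],[34,0],[47,3],[48,18],[50,0]]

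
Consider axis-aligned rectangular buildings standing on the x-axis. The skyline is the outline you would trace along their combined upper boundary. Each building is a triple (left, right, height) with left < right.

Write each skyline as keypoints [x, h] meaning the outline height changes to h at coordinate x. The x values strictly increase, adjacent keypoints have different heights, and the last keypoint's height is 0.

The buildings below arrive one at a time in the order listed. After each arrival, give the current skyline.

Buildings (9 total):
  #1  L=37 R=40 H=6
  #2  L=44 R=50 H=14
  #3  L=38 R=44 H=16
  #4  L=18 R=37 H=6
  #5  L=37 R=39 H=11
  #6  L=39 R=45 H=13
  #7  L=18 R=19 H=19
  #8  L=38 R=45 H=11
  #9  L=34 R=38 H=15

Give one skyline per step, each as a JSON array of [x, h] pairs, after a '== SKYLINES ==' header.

== SKYLINES ==
[[37,6],[40,0]]
[[37,6],[40,0],[44,14],[50,0]]
[[37,6],[38,16],[44,14],[50,0]]
[[18,6],[38,16],[44,14],[50,0]]
[[18,6],[37,11],[38,16],[44,14],[50,0]]
[[18,6],[37,11],[38,16],[44,14],[50,0]]
[[18,19],[19,6],[37,11],[38,16],[44,14],[50,0]]
[[18,19],[19,6],[37,11],[38,16],[44,14],[50,0]]
[[18,19],[19,6],[34,15],[38,16],[44,14],[50,0]]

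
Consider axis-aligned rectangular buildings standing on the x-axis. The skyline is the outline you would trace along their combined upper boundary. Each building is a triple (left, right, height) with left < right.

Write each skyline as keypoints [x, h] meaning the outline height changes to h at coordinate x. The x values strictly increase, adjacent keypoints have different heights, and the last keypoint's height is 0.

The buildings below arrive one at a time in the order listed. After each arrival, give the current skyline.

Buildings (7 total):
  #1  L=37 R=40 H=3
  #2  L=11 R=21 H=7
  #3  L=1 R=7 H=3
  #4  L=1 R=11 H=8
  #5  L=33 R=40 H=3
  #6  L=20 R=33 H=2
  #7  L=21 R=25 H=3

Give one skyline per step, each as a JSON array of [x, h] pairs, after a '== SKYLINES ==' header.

== SKYLINES ==
[[37,3],[40,0]]
[[11,7],[21,0],[37,3],[40,0]]
[[1,3],[7,0],[11,7],[21,0],[37,3],[40,0]]
[[1,8],[11,7],[21,0],[37,3],[40,0]]
[[1,8],[11,7],[21,0],[33,3],[40,0]]
[[1,8],[11,7],[21,2],[33,3],[40,0]]
[[1,8],[11,7],[21,3],[25,2],[33,3],[40,0]]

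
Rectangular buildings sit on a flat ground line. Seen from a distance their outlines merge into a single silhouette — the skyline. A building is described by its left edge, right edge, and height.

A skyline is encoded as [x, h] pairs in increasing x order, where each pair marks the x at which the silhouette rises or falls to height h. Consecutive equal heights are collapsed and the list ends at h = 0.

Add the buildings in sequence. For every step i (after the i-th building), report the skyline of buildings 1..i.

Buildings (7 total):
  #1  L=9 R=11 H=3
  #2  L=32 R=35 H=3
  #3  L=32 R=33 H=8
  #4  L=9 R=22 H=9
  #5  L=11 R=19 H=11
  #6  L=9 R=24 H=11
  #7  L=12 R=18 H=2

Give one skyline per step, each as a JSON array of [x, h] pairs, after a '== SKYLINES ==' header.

== SKYLINES ==
[[9,3],[11,0]]
[[9,3],[11,0],[32,3],[35,0]]
[[9,3],[11,0],[32,8],[33,3],[35,0]]
[[9,9],[22,0],[32,8],[33,3],[35,0]]
[[9,9],[11,11],[19,9],[22,0],[32,8],[33,3],[35,0]]
[[9,11],[24,0],[32,8],[33,3],[35,0]]
[[9,11],[24,0],[32,8],[33,3],[35,0]]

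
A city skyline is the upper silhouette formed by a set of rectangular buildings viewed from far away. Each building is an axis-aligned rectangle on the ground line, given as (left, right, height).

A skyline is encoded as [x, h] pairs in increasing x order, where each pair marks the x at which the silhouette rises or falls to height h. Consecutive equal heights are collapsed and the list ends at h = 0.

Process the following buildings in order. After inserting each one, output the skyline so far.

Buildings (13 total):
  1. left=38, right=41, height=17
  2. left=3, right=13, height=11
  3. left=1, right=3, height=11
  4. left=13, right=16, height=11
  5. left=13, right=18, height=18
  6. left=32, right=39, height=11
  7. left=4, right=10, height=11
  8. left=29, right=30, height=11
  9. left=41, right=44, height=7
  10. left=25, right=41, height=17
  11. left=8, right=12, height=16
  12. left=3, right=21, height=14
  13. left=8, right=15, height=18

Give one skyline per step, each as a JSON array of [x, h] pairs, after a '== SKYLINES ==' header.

== SKYLINES ==
[[38,17],[41,0]]
[[3,11],[13,0],[38,17],[41,0]]
[[1,11],[13,0],[38,17],[41,0]]
[[1,11],[16,0],[38,17],[41,0]]
[[1,11],[13,18],[18,0],[38,17],[41,0]]
[[1,11],[13,18],[18,0],[32,11],[38,17],[41,0]]
[[1,11],[13,18],[18,0],[32,11],[38,17],[41,0]]
[[1,11],[13,18],[18,0],[29,11],[30,0],[32,11],[38,17],[41,0]]
[[1,11],[13,18],[18,0],[29,11],[30,0],[32,11],[38,17],[41,7],[44,0]]
[[1,11],[13,18],[18,0],[25,17],[41,7],[44,0]]
[[1,11],[8,16],[12,11],[13,18],[18,0],[25,17],[41,7],[44,0]]
[[1,11],[3,14],[8,16],[12,14],[13,18],[18,14],[21,0],[25,17],[41,7],[44,0]]
[[1,11],[3,14],[8,18],[18,14],[21,0],[25,17],[41,7],[44,0]]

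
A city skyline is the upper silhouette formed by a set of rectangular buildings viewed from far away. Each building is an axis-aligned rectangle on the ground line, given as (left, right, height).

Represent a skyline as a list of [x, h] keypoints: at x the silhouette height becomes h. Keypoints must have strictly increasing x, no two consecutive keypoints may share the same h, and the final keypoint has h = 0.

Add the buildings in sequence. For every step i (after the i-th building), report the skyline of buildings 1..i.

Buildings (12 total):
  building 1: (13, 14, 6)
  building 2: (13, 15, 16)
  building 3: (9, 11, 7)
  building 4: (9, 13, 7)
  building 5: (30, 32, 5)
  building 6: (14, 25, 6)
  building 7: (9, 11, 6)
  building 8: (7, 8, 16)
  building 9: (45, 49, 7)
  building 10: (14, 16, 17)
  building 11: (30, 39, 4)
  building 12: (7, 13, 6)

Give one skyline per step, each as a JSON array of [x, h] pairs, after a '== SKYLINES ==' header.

== SKYLINES ==
[[13,6],[14,0]]
[[13,16],[15,0]]
[[9,7],[11,0],[13,16],[15,0]]
[[9,7],[13,16],[15,0]]
[[9,7],[13,16],[15,0],[30,5],[32,0]]
[[9,7],[13,16],[15,6],[25,0],[30,5],[32,0]]
[[9,7],[13,16],[15,6],[25,0],[30,5],[32,0]]
[[7,16],[8,0],[9,7],[13,16],[15,6],[25,0],[30,5],[32,0]]
[[7,16],[8,0],[9,7],[13,16],[15,6],[25,0],[30,5],[32,0],[45,7],[49,0]]
[[7,16],[8,0],[9,7],[13,16],[14,17],[16,6],[25,0],[30,5],[32,0],[45,7],[49,0]]
[[7,16],[8,0],[9,7],[13,16],[14,17],[16,6],[25,0],[30,5],[32,4],[39,0],[45,7],[49,0]]
[[7,16],[8,6],[9,7],[13,16],[14,17],[16,6],[25,0],[30,5],[32,4],[39,0],[45,7],[49,0]]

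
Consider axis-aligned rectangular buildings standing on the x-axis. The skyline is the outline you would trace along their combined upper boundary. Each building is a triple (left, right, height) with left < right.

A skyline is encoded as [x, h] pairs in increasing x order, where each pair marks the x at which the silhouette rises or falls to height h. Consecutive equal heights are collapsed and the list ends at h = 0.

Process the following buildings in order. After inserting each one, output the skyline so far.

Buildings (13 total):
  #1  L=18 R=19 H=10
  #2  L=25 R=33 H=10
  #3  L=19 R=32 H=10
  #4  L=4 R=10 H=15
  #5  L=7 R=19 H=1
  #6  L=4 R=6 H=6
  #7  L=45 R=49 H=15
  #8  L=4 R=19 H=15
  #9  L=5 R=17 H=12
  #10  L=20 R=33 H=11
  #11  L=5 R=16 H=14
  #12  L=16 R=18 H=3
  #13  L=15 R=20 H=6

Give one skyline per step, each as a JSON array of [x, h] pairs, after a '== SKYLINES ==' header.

== SKYLINES ==
[[18,10],[19,0]]
[[18,10],[19,0],[25,10],[33,0]]
[[18,10],[33,0]]
[[4,15],[10,0],[18,10],[33,0]]
[[4,15],[10,1],[18,10],[33,0]]
[[4,15],[10,1],[18,10],[33,0]]
[[4,15],[10,1],[18,10],[33,0],[45,15],[49,0]]
[[4,15],[19,10],[33,0],[45,15],[49,0]]
[[4,15],[19,10],[33,0],[45,15],[49,0]]
[[4,15],[19,10],[20,11],[33,0],[45,15],[49,0]]
[[4,15],[19,10],[20,11],[33,0],[45,15],[49,0]]
[[4,15],[19,10],[20,11],[33,0],[45,15],[49,0]]
[[4,15],[19,10],[20,11],[33,0],[45,15],[49,0]]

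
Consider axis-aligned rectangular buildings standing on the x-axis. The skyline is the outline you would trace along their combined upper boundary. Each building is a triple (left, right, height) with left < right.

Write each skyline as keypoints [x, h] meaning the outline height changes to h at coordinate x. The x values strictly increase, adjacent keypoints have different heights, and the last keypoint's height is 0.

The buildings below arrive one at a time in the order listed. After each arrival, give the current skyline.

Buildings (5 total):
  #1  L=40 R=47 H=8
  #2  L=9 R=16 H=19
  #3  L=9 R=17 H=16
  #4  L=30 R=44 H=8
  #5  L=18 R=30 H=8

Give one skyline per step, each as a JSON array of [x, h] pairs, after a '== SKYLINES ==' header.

== SKYLINES ==
[[40,8],[47,0]]
[[9,19],[16,0],[40,8],[47,0]]
[[9,19],[16,16],[17,0],[40,8],[47,0]]
[[9,19],[16,16],[17,0],[30,8],[47,0]]
[[9,19],[16,16],[17,0],[18,8],[47,0]]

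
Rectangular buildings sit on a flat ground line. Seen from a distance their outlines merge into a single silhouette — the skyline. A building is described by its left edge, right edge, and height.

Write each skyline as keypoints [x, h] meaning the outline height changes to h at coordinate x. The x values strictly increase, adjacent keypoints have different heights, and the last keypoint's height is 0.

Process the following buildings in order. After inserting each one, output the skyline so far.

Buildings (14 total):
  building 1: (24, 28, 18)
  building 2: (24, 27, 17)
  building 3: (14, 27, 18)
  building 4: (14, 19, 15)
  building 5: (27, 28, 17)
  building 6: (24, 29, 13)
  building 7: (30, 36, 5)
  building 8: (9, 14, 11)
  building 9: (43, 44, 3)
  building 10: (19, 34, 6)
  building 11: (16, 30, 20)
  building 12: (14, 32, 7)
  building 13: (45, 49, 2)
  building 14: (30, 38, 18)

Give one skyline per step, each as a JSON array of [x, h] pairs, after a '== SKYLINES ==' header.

== SKYLINES ==
[[24,18],[28,0]]
[[24,18],[28,0]]
[[14,18],[28,0]]
[[14,18],[28,0]]
[[14,18],[28,0]]
[[14,18],[28,13],[29,0]]
[[14,18],[28,13],[29,0],[30,5],[36,0]]
[[9,11],[14,18],[28,13],[29,0],[30,5],[36,0]]
[[9,11],[14,18],[28,13],[29,0],[30,5],[36,0],[43,3],[44,0]]
[[9,11],[14,18],[28,13],[29,6],[34,5],[36,0],[43,3],[44,0]]
[[9,11],[14,18],[16,20],[30,6],[34,5],[36,0],[43,3],[44,0]]
[[9,11],[14,18],[16,20],[30,7],[32,6],[34,5],[36,0],[43,3],[44,0]]
[[9,11],[14,18],[16,20],[30,7],[32,6],[34,5],[36,0],[43,3],[44,0],[45,2],[49,0]]
[[9,11],[14,18],[16,20],[30,18],[38,0],[43,3],[44,0],[45,2],[49,0]]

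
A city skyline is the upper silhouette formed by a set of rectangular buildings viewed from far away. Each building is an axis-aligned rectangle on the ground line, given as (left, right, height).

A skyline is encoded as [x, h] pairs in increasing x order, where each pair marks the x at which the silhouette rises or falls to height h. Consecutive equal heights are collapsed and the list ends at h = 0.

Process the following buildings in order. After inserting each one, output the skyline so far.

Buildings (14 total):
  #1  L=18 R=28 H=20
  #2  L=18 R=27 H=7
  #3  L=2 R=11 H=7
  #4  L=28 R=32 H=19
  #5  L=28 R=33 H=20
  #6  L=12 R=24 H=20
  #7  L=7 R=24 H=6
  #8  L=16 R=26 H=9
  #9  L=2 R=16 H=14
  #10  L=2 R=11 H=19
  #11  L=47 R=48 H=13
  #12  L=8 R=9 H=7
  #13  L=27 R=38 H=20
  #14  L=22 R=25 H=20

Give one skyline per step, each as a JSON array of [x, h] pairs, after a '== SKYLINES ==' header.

== SKYLINES ==
[[18,20],[28,0]]
[[18,20],[28,0]]
[[2,7],[11,0],[18,20],[28,0]]
[[2,7],[11,0],[18,20],[28,19],[32,0]]
[[2,7],[11,0],[18,20],[33,0]]
[[2,7],[11,0],[12,20],[33,0]]
[[2,7],[11,6],[12,20],[33,0]]
[[2,7],[11,6],[12,20],[33,0]]
[[2,14],[12,20],[33,0]]
[[2,19],[11,14],[12,20],[33,0]]
[[2,19],[11,14],[12,20],[33,0],[47,13],[48,0]]
[[2,19],[11,14],[12,20],[33,0],[47,13],[48,0]]
[[2,19],[11,14],[12,20],[38,0],[47,13],[48,0]]
[[2,19],[11,14],[12,20],[38,0],[47,13],[48,0]]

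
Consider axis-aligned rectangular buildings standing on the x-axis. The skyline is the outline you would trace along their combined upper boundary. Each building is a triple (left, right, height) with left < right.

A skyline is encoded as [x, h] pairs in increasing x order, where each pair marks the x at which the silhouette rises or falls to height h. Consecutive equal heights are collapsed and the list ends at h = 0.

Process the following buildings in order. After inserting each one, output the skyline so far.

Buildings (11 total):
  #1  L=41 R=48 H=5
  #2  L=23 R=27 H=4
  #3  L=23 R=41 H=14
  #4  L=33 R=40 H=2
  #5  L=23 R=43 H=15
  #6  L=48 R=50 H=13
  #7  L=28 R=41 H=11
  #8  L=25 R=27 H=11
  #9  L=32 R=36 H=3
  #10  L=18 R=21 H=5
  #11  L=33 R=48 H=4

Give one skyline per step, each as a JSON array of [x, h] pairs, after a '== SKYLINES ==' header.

== SKYLINES ==
[[41,5],[48,0]]
[[23,4],[27,0],[41,5],[48,0]]
[[23,14],[41,5],[48,0]]
[[23,14],[41,5],[48,0]]
[[23,15],[43,5],[48,0]]
[[23,15],[43,5],[48,13],[50,0]]
[[23,15],[43,5],[48,13],[50,0]]
[[23,15],[43,5],[48,13],[50,0]]
[[23,15],[43,5],[48,13],[50,0]]
[[18,5],[21,0],[23,15],[43,5],[48,13],[50,0]]
[[18,5],[21,0],[23,15],[43,5],[48,13],[50,0]]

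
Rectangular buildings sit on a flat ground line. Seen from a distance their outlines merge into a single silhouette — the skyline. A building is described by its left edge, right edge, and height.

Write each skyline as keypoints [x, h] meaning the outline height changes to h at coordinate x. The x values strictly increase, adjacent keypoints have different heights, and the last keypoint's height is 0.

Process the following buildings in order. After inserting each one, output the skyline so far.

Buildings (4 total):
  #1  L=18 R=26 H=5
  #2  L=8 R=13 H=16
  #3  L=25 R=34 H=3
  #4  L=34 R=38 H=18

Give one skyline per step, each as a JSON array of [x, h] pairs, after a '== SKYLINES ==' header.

== SKYLINES ==
[[18,5],[26,0]]
[[8,16],[13,0],[18,5],[26,0]]
[[8,16],[13,0],[18,5],[26,3],[34,0]]
[[8,16],[13,0],[18,5],[26,3],[34,18],[38,0]]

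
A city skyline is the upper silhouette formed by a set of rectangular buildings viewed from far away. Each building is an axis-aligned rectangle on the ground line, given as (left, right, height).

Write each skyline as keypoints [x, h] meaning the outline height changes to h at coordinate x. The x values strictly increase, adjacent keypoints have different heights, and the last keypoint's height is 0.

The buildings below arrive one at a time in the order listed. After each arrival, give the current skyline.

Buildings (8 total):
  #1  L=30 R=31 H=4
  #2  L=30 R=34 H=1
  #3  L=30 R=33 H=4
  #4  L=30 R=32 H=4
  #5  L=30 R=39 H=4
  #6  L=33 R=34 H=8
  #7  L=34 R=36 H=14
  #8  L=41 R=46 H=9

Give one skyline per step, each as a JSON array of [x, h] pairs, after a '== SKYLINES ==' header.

== SKYLINES ==
[[30,4],[31,0]]
[[30,4],[31,1],[34,0]]
[[30,4],[33,1],[34,0]]
[[30,4],[33,1],[34,0]]
[[30,4],[39,0]]
[[30,4],[33,8],[34,4],[39,0]]
[[30,4],[33,8],[34,14],[36,4],[39,0]]
[[30,4],[33,8],[34,14],[36,4],[39,0],[41,9],[46,0]]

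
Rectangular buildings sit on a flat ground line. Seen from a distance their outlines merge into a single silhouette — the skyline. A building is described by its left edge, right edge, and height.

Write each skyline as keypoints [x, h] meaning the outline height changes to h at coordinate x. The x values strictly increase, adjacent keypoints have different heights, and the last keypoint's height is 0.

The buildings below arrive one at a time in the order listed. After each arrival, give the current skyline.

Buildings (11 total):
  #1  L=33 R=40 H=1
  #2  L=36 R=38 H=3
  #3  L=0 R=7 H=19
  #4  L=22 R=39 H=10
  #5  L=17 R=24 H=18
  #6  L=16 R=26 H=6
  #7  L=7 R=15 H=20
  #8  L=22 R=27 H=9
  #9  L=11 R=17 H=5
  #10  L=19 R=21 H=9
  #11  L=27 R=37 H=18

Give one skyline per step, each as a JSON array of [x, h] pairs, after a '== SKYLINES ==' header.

== SKYLINES ==
[[33,1],[40,0]]
[[33,1],[36,3],[38,1],[40,0]]
[[0,19],[7,0],[33,1],[36,3],[38,1],[40,0]]
[[0,19],[7,0],[22,10],[39,1],[40,0]]
[[0,19],[7,0],[17,18],[24,10],[39,1],[40,0]]
[[0,19],[7,0],[16,6],[17,18],[24,10],[39,1],[40,0]]
[[0,19],[7,20],[15,0],[16,6],[17,18],[24,10],[39,1],[40,0]]
[[0,19],[7,20],[15,0],[16,6],[17,18],[24,10],[39,1],[40,0]]
[[0,19],[7,20],[15,5],[16,6],[17,18],[24,10],[39,1],[40,0]]
[[0,19],[7,20],[15,5],[16,6],[17,18],[24,10],[39,1],[40,0]]
[[0,19],[7,20],[15,5],[16,6],[17,18],[24,10],[27,18],[37,10],[39,1],[40,0]]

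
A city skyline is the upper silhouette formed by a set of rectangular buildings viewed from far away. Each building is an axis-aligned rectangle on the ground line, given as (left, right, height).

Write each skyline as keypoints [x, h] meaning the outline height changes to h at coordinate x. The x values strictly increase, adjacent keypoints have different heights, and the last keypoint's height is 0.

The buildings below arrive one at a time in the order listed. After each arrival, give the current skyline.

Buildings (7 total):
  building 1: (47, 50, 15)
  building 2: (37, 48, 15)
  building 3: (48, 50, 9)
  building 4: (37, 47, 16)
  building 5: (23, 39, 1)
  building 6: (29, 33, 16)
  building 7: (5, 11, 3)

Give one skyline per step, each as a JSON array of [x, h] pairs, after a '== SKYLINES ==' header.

== SKYLINES ==
[[47,15],[50,0]]
[[37,15],[50,0]]
[[37,15],[50,0]]
[[37,16],[47,15],[50,0]]
[[23,1],[37,16],[47,15],[50,0]]
[[23,1],[29,16],[33,1],[37,16],[47,15],[50,0]]
[[5,3],[11,0],[23,1],[29,16],[33,1],[37,16],[47,15],[50,0]]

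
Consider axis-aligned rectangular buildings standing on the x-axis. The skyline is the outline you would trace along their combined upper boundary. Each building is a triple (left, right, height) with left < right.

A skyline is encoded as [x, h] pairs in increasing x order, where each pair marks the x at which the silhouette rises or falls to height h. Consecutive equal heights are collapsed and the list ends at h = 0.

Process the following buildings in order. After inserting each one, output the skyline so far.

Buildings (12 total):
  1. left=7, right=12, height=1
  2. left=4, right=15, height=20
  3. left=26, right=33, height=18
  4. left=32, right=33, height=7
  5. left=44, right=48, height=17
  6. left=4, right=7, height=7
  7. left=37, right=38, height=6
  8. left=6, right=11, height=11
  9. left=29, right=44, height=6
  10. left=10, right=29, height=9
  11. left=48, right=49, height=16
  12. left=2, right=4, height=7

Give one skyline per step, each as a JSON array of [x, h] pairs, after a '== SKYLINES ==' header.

== SKYLINES ==
[[7,1],[12,0]]
[[4,20],[15,0]]
[[4,20],[15,0],[26,18],[33,0]]
[[4,20],[15,0],[26,18],[33,0]]
[[4,20],[15,0],[26,18],[33,0],[44,17],[48,0]]
[[4,20],[15,0],[26,18],[33,0],[44,17],[48,0]]
[[4,20],[15,0],[26,18],[33,0],[37,6],[38,0],[44,17],[48,0]]
[[4,20],[15,0],[26,18],[33,0],[37,6],[38,0],[44,17],[48,0]]
[[4,20],[15,0],[26,18],[33,6],[44,17],[48,0]]
[[4,20],[15,9],[26,18],[33,6],[44,17],[48,0]]
[[4,20],[15,9],[26,18],[33,6],[44,17],[48,16],[49,0]]
[[2,7],[4,20],[15,9],[26,18],[33,6],[44,17],[48,16],[49,0]]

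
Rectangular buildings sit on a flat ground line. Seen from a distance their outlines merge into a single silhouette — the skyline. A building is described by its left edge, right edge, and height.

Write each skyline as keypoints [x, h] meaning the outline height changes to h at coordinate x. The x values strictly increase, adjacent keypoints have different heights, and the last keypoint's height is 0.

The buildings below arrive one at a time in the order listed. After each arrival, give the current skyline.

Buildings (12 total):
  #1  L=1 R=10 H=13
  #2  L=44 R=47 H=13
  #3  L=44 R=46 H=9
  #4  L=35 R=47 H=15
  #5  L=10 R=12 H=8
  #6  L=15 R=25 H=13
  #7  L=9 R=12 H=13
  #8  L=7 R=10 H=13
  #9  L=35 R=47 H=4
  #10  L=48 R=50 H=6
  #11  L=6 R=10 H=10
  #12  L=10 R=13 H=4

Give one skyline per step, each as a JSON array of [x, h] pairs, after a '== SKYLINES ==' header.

== SKYLINES ==
[[1,13],[10,0]]
[[1,13],[10,0],[44,13],[47,0]]
[[1,13],[10,0],[44,13],[47,0]]
[[1,13],[10,0],[35,15],[47,0]]
[[1,13],[10,8],[12,0],[35,15],[47,0]]
[[1,13],[10,8],[12,0],[15,13],[25,0],[35,15],[47,0]]
[[1,13],[12,0],[15,13],[25,0],[35,15],[47,0]]
[[1,13],[12,0],[15,13],[25,0],[35,15],[47,0]]
[[1,13],[12,0],[15,13],[25,0],[35,15],[47,0]]
[[1,13],[12,0],[15,13],[25,0],[35,15],[47,0],[48,6],[50,0]]
[[1,13],[12,0],[15,13],[25,0],[35,15],[47,0],[48,6],[50,0]]
[[1,13],[12,4],[13,0],[15,13],[25,0],[35,15],[47,0],[48,6],[50,0]]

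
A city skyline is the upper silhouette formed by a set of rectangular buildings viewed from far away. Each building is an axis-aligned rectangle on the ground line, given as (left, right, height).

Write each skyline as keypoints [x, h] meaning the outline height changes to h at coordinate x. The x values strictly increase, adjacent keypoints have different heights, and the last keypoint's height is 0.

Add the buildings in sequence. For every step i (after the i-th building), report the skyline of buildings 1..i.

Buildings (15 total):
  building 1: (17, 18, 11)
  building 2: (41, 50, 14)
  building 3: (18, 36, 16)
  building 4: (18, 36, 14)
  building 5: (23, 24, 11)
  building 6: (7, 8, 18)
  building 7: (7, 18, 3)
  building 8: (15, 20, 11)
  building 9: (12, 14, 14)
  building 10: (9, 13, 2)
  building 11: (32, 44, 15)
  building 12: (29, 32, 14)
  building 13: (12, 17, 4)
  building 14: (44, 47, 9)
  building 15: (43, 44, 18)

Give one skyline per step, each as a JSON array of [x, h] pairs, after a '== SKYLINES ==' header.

== SKYLINES ==
[[17,11],[18,0]]
[[17,11],[18,0],[41,14],[50,0]]
[[17,11],[18,16],[36,0],[41,14],[50,0]]
[[17,11],[18,16],[36,0],[41,14],[50,0]]
[[17,11],[18,16],[36,0],[41,14],[50,0]]
[[7,18],[8,0],[17,11],[18,16],[36,0],[41,14],[50,0]]
[[7,18],[8,3],[17,11],[18,16],[36,0],[41,14],[50,0]]
[[7,18],[8,3],[15,11],[18,16],[36,0],[41,14],[50,0]]
[[7,18],[8,3],[12,14],[14,3],[15,11],[18,16],[36,0],[41,14],[50,0]]
[[7,18],[8,3],[12,14],[14,3],[15,11],[18,16],[36,0],[41,14],[50,0]]
[[7,18],[8,3],[12,14],[14,3],[15,11],[18,16],[36,15],[44,14],[50,0]]
[[7,18],[8,3],[12,14],[14,3],[15,11],[18,16],[36,15],[44,14],[50,0]]
[[7,18],[8,3],[12,14],[14,4],[15,11],[18,16],[36,15],[44,14],[50,0]]
[[7,18],[8,3],[12,14],[14,4],[15,11],[18,16],[36,15],[44,14],[50,0]]
[[7,18],[8,3],[12,14],[14,4],[15,11],[18,16],[36,15],[43,18],[44,14],[50,0]]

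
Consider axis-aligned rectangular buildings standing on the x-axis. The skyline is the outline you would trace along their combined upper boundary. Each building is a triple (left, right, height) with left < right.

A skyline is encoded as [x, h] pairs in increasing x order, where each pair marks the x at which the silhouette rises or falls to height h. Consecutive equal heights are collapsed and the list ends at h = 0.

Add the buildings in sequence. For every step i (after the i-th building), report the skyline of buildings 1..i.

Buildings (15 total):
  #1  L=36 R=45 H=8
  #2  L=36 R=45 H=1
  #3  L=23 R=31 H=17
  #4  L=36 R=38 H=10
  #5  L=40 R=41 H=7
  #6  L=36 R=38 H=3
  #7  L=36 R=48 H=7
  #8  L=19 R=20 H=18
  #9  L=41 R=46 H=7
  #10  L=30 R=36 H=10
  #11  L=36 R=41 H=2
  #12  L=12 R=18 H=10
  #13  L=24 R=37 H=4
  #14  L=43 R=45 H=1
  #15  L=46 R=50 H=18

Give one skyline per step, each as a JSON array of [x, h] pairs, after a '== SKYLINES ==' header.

== SKYLINES ==
[[36,8],[45,0]]
[[36,8],[45,0]]
[[23,17],[31,0],[36,8],[45,0]]
[[23,17],[31,0],[36,10],[38,8],[45,0]]
[[23,17],[31,0],[36,10],[38,8],[45,0]]
[[23,17],[31,0],[36,10],[38,8],[45,0]]
[[23,17],[31,0],[36,10],[38,8],[45,7],[48,0]]
[[19,18],[20,0],[23,17],[31,0],[36,10],[38,8],[45,7],[48,0]]
[[19,18],[20,0],[23,17],[31,0],[36,10],[38,8],[45,7],[48,0]]
[[19,18],[20,0],[23,17],[31,10],[38,8],[45,7],[48,0]]
[[19,18],[20,0],[23,17],[31,10],[38,8],[45,7],[48,0]]
[[12,10],[18,0],[19,18],[20,0],[23,17],[31,10],[38,8],[45,7],[48,0]]
[[12,10],[18,0],[19,18],[20,0],[23,17],[31,10],[38,8],[45,7],[48,0]]
[[12,10],[18,0],[19,18],[20,0],[23,17],[31,10],[38,8],[45,7],[48,0]]
[[12,10],[18,0],[19,18],[20,0],[23,17],[31,10],[38,8],[45,7],[46,18],[50,0]]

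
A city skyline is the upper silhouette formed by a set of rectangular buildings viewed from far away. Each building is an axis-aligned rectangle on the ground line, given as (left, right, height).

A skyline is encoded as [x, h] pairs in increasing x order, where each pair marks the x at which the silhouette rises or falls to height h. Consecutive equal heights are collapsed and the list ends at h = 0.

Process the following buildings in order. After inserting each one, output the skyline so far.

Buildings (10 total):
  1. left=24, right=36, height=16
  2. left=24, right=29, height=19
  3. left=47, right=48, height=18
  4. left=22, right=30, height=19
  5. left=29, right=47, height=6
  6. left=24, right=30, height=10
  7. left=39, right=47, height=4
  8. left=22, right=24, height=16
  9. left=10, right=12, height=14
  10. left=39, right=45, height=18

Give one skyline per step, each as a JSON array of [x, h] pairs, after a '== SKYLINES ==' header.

== SKYLINES ==
[[24,16],[36,0]]
[[24,19],[29,16],[36,0]]
[[24,19],[29,16],[36,0],[47,18],[48,0]]
[[22,19],[30,16],[36,0],[47,18],[48,0]]
[[22,19],[30,16],[36,6],[47,18],[48,0]]
[[22,19],[30,16],[36,6],[47,18],[48,0]]
[[22,19],[30,16],[36,6],[47,18],[48,0]]
[[22,19],[30,16],[36,6],[47,18],[48,0]]
[[10,14],[12,0],[22,19],[30,16],[36,6],[47,18],[48,0]]
[[10,14],[12,0],[22,19],[30,16],[36,6],[39,18],[45,6],[47,18],[48,0]]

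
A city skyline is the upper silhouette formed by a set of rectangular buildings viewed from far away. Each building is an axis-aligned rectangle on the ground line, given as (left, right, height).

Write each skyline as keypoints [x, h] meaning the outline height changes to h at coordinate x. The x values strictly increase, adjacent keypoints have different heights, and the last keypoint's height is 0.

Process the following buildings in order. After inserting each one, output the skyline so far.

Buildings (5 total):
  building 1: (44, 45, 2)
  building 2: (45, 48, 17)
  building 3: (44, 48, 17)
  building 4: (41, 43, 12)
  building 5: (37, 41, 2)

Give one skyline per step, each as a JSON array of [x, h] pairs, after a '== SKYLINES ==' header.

== SKYLINES ==
[[44,2],[45,0]]
[[44,2],[45,17],[48,0]]
[[44,17],[48,0]]
[[41,12],[43,0],[44,17],[48,0]]
[[37,2],[41,12],[43,0],[44,17],[48,0]]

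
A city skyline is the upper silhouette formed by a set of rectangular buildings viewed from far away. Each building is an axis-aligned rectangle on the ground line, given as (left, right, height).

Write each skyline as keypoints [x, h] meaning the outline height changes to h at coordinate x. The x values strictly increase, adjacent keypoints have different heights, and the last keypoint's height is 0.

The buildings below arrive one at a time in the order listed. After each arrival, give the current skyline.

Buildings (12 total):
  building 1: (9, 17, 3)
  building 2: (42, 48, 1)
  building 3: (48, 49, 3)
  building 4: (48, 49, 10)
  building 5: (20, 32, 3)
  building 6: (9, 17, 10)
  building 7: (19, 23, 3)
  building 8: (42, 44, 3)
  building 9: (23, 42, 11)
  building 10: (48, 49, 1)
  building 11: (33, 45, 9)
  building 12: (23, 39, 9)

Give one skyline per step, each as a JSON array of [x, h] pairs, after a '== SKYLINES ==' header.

== SKYLINES ==
[[9,3],[17,0]]
[[9,3],[17,0],[42,1],[48,0]]
[[9,3],[17,0],[42,1],[48,3],[49,0]]
[[9,3],[17,0],[42,1],[48,10],[49,0]]
[[9,3],[17,0],[20,3],[32,0],[42,1],[48,10],[49,0]]
[[9,10],[17,0],[20,3],[32,0],[42,1],[48,10],[49,0]]
[[9,10],[17,0],[19,3],[32,0],[42,1],[48,10],[49,0]]
[[9,10],[17,0],[19,3],[32,0],[42,3],[44,1],[48,10],[49,0]]
[[9,10],[17,0],[19,3],[23,11],[42,3],[44,1],[48,10],[49,0]]
[[9,10],[17,0],[19,3],[23,11],[42,3],[44,1],[48,10],[49,0]]
[[9,10],[17,0],[19,3],[23,11],[42,9],[45,1],[48,10],[49,0]]
[[9,10],[17,0],[19,3],[23,11],[42,9],[45,1],[48,10],[49,0]]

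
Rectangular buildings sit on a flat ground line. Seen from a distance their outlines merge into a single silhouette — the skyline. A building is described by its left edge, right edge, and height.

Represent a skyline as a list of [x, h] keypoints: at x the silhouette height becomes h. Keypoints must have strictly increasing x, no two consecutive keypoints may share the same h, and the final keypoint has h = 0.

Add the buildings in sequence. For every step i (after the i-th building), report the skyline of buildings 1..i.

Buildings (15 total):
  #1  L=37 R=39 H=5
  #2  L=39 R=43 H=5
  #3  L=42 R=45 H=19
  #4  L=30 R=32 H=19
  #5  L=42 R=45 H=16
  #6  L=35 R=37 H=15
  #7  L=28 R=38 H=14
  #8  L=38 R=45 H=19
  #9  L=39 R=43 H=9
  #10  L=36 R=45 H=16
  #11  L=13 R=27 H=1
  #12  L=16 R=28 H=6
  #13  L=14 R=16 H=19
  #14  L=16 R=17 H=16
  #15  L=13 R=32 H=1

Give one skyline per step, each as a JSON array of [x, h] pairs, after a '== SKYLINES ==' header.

== SKYLINES ==
[[37,5],[39,0]]
[[37,5],[43,0]]
[[37,5],[42,19],[45,0]]
[[30,19],[32,0],[37,5],[42,19],[45,0]]
[[30,19],[32,0],[37,5],[42,19],[45,0]]
[[30,19],[32,0],[35,15],[37,5],[42,19],[45,0]]
[[28,14],[30,19],[32,14],[35,15],[37,14],[38,5],[42,19],[45,0]]
[[28,14],[30,19],[32,14],[35,15],[37,14],[38,19],[45,0]]
[[28,14],[30,19],[32,14],[35,15],[37,14],[38,19],[45,0]]
[[28,14],[30,19],[32,14],[35,15],[36,16],[38,19],[45,0]]
[[13,1],[27,0],[28,14],[30,19],[32,14],[35,15],[36,16],[38,19],[45,0]]
[[13,1],[16,6],[28,14],[30,19],[32,14],[35,15],[36,16],[38,19],[45,0]]
[[13,1],[14,19],[16,6],[28,14],[30,19],[32,14],[35,15],[36,16],[38,19],[45,0]]
[[13,1],[14,19],[16,16],[17,6],[28,14],[30,19],[32,14],[35,15],[36,16],[38,19],[45,0]]
[[13,1],[14,19],[16,16],[17,6],[28,14],[30,19],[32,14],[35,15],[36,16],[38,19],[45,0]]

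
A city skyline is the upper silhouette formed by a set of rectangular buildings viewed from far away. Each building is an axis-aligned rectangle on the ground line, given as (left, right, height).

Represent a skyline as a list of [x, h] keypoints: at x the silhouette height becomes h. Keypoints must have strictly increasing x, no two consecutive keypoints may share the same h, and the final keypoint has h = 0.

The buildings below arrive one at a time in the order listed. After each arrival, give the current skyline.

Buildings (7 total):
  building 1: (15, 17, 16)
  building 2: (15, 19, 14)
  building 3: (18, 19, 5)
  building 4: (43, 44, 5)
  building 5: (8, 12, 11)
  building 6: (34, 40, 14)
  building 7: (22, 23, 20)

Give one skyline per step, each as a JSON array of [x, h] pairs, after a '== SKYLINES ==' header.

== SKYLINES ==
[[15,16],[17,0]]
[[15,16],[17,14],[19,0]]
[[15,16],[17,14],[19,0]]
[[15,16],[17,14],[19,0],[43,5],[44,0]]
[[8,11],[12,0],[15,16],[17,14],[19,0],[43,5],[44,0]]
[[8,11],[12,0],[15,16],[17,14],[19,0],[34,14],[40,0],[43,5],[44,0]]
[[8,11],[12,0],[15,16],[17,14],[19,0],[22,20],[23,0],[34,14],[40,0],[43,5],[44,0]]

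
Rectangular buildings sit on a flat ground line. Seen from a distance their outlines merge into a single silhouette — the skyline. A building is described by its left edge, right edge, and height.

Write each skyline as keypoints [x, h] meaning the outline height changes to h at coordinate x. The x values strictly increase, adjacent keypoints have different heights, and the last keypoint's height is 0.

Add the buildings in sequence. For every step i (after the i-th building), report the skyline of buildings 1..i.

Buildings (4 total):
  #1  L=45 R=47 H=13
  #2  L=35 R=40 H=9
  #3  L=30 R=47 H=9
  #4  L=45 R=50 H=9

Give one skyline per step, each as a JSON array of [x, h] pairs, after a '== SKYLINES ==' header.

== SKYLINES ==
[[45,13],[47,0]]
[[35,9],[40,0],[45,13],[47,0]]
[[30,9],[45,13],[47,0]]
[[30,9],[45,13],[47,9],[50,0]]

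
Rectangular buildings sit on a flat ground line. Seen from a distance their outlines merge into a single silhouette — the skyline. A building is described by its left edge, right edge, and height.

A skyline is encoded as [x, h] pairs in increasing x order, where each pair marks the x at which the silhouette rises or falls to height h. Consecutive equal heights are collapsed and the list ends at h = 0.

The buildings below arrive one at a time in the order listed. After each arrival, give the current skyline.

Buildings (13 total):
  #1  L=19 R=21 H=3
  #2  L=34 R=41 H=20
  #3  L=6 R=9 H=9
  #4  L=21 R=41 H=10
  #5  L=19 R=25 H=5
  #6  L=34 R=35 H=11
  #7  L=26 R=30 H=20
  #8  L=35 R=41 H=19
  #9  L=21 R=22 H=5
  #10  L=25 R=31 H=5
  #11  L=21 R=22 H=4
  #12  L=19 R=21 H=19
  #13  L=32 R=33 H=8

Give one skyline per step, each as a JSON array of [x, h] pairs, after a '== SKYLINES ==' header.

== SKYLINES ==
[[19,3],[21,0]]
[[19,3],[21,0],[34,20],[41,0]]
[[6,9],[9,0],[19,3],[21,0],[34,20],[41,0]]
[[6,9],[9,0],[19,3],[21,10],[34,20],[41,0]]
[[6,9],[9,0],[19,5],[21,10],[34,20],[41,0]]
[[6,9],[9,0],[19,5],[21,10],[34,20],[41,0]]
[[6,9],[9,0],[19,5],[21,10],[26,20],[30,10],[34,20],[41,0]]
[[6,9],[9,0],[19,5],[21,10],[26,20],[30,10],[34,20],[41,0]]
[[6,9],[9,0],[19,5],[21,10],[26,20],[30,10],[34,20],[41,0]]
[[6,9],[9,0],[19,5],[21,10],[26,20],[30,10],[34,20],[41,0]]
[[6,9],[9,0],[19,5],[21,10],[26,20],[30,10],[34,20],[41,0]]
[[6,9],[9,0],[19,19],[21,10],[26,20],[30,10],[34,20],[41,0]]
[[6,9],[9,0],[19,19],[21,10],[26,20],[30,10],[34,20],[41,0]]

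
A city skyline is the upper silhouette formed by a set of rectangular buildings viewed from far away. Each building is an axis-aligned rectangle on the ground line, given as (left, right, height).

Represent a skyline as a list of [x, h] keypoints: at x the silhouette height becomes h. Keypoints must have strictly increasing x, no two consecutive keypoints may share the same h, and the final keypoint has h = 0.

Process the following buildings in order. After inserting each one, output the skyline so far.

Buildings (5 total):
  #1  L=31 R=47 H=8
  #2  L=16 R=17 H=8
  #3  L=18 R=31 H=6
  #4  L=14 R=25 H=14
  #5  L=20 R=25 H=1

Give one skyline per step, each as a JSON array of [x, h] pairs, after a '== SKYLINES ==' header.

== SKYLINES ==
[[31,8],[47,0]]
[[16,8],[17,0],[31,8],[47,0]]
[[16,8],[17,0],[18,6],[31,8],[47,0]]
[[14,14],[25,6],[31,8],[47,0]]
[[14,14],[25,6],[31,8],[47,0]]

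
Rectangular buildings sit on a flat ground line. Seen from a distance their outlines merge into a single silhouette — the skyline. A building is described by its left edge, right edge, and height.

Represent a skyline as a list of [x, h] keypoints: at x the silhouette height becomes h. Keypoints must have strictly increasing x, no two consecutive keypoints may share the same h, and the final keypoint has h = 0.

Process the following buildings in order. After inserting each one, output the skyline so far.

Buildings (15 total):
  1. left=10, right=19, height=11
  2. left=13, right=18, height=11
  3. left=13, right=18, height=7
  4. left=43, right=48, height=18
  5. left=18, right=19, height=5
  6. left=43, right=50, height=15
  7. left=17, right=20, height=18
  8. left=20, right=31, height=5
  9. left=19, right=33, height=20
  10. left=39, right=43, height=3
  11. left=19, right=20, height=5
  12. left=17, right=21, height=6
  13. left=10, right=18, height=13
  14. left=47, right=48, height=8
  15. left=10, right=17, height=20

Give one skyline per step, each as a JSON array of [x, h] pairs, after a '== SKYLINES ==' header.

== SKYLINES ==
[[10,11],[19,0]]
[[10,11],[19,0]]
[[10,11],[19,0]]
[[10,11],[19,0],[43,18],[48,0]]
[[10,11],[19,0],[43,18],[48,0]]
[[10,11],[19,0],[43,18],[48,15],[50,0]]
[[10,11],[17,18],[20,0],[43,18],[48,15],[50,0]]
[[10,11],[17,18],[20,5],[31,0],[43,18],[48,15],[50,0]]
[[10,11],[17,18],[19,20],[33,0],[43,18],[48,15],[50,0]]
[[10,11],[17,18],[19,20],[33,0],[39,3],[43,18],[48,15],[50,0]]
[[10,11],[17,18],[19,20],[33,0],[39,3],[43,18],[48,15],[50,0]]
[[10,11],[17,18],[19,20],[33,0],[39,3],[43,18],[48,15],[50,0]]
[[10,13],[17,18],[19,20],[33,0],[39,3],[43,18],[48,15],[50,0]]
[[10,13],[17,18],[19,20],[33,0],[39,3],[43,18],[48,15],[50,0]]
[[10,20],[17,18],[19,20],[33,0],[39,3],[43,18],[48,15],[50,0]]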